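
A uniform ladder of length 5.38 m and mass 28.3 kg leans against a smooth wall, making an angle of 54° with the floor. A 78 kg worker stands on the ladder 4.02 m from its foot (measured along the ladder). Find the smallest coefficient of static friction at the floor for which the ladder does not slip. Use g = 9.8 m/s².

Sum moments about the foot of the ladder (the floor normal and friction both act there and drop out).
Ladder weight 28.3×9.8 = 277.3 N acts at 2.69 m along the ladder; its horizontal arm is 2.69·cos54° = 1.581 m → τ = 438.4 N·m clockwise.
Worker: 78×9.8 = 764.4 N at 4.02 m → arm 2.363 m → τ = 1806 N·m clockwise.
Wall normal N acts horizontally at the top; its moment arm is the height L sinθ = 5.38·sin54° = 4.353 m, counterclockwise.
For rotational equilibrium, N × 4.353 = 2244, so N = 515.5 N.
ΣFx = 0 ⇒ f = N_wall = 515.5 N. ΣFy = 0 ⇒ N_floor = 1042 N.
μ_min = f / N_floor = 515.5 / 1042 = 0.495.

μ_min ≈ 0.495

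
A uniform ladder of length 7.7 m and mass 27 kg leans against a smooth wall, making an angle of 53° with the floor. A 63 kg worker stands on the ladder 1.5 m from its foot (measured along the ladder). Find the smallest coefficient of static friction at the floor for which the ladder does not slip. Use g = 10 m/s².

Take moments about the foot of the ladder.
Ladder weight 27×10 = 270 N acts at 3.85 m along the ladder; its horizontal arm is 3.85·cos53° = 2.317 m → τ = 625.6 N·m clockwise.
Worker: 63×10 = 630 N at 1.5 m → arm 0.9027 m → τ = 568.7 N·m clockwise.
Wall normal N acts horizontally at the top; its moment arm is the height L sinθ = 7.7·sin53° = 6.149 m, counterclockwise.
For rotational equilibrium, N × 6.149 = 1194, so N = 194.2 N.
ΣFx = 0 ⇒ f = N_wall = 194.2 N. ΣFy = 0 ⇒ N_floor = 900 N.
μ_min = f / N_floor = 194.2 / 900 = 0.216.

μ_min ≈ 0.216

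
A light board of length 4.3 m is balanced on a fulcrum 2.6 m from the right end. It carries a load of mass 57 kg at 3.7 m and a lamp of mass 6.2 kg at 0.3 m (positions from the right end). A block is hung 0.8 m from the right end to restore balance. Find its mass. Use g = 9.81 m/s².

m ≈ 26.9 kg

Taking torques about the fulcrum (at 2.6 m from the right end):
Load: 57 × 9.81 = 559.2 N down at 3.7 m → arm 1.1 m, τ = 559.2 × 1.1 = 615.1 N·m counterclockwise.
Lamp: 6.2 × 9.81 = 60.82 N down at 0.3 m → arm 2.3 m, τ = 60.82 × 2.3 = 139.9 N·m clockwise.
Net moment of known loads = 475.2 N·m counterclockwise.
An unknown mass m at 0.8 m has arm 1.8 m; its moment is m·g·1.8 clockwise.
Setting net torque to zero: m × 9.81 × 1.8 = 475.2 → m = 475.2 / (9.81 × 1.8) = 26.9 kg.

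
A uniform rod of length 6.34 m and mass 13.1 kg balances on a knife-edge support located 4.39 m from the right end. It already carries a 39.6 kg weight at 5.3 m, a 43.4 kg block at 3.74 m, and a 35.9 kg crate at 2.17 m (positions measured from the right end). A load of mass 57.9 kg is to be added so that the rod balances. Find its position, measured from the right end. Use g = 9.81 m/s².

x ≈ 5.91 m from the right end

Take moments about the knife-edge support (at 4.39 m from the right end).
Beam weight: 13.1 × 9.81 = 128.5 N down at 3.17 m → arm 1.22 m, τ = 128.5 × 1.22 = 156.8 N·m clockwise.
Weight: 39.6 × 9.81 = 388.5 N down at 5.3 m → arm 0.91 m, τ = 388.5 × 0.91 = 353.5 N·m counterclockwise.
Block: 43.4 × 9.81 = 425.8 N down at 3.74 m → arm 0.65 m, τ = 425.8 × 0.65 = 276.8 N·m clockwise.
Crate: 35.9 × 9.81 = 352.2 N down at 2.17 m → arm 2.22 m, τ = 352.2 × 2.22 = 781.9 N·m clockwise.
Net moment of existing loads = 862 N·m clockwise.
The load weighs 57.9 × 9.81 = 568 N and must supply an equal counterclockwise moment, so its lever arm about the knife-edge support is 862 / 568 = 1.52 m.
That puts it at 4.39 + 1.52 = 5.91 m from the right end.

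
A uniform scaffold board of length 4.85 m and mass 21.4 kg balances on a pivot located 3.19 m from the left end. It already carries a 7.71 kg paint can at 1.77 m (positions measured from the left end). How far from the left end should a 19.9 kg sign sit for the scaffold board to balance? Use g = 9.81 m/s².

Sum moments about the pivot (at 3.19 m from the left end) (the support reaction has zero arm there).
Beam weight: 21.4 × 9.81 = 209.9 N down at 2.425 m → arm 0.765 m, τ = 209.9 × 0.765 = 160.6 N·m counterclockwise.
Paint can: 7.71 × 9.81 = 75.64 N down at 1.77 m → arm 1.42 m, τ = 75.64 × 1.42 = 107.4 N·m counterclockwise.
Net moment of existing loads = 268 N·m counterclockwise.
The sign weighs 19.9 × 9.81 = 195.2 N and must supply an equal clockwise moment, so its lever arm about the pivot is 268 / 195.2 = 1.37 m.
That puts it at 3.19 + 1.37 = 4.56 m from the left end.

x ≈ 4.56 m from the left end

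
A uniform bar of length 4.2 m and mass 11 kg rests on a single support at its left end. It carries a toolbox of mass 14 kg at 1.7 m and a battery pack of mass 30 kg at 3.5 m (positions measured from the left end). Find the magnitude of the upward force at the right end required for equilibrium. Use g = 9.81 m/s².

About the left end:
Beam weight: 11 × 9.81 = 107.9 N down at 2.1 m → arm 2.1 m, τ = 107.9 × 2.1 = 226.6 N·m clockwise.
Toolbox: 14 × 9.81 = 137.3 N down at 1.7 m → arm 1.7 m, τ = 137.3 × 1.7 = 233.4 N·m clockwise.
Battery pack: 30 × 9.81 = 294.3 N down at 3.5 m → arm 3.5 m, τ = 294.3 × 3.5 = 1030 N·m clockwise.
Net moment of the loads = 1490 N·m clockwise.
The upward force F acts at the right end, arm 4.2 m, giving F × 4.2 counterclockwise.
Setting net torque to zero: F × 4.2 = 1490 → F = 1490 / 4.2 = 355 N.

F ≈ 355 N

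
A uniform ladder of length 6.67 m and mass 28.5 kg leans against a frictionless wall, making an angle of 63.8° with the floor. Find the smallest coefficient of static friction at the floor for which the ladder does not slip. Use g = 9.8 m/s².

μ_min ≈ 0.246

About the foot of the ladder:
Ladder weight 28.5×9.8 = 279.3 N acts at 3.335 m along the ladder; its horizontal arm is 3.335·cos63.8° = 1.472 m → τ = 411.1 N·m clockwise.
Wall normal N acts horizontally at the top; its moment arm is the height L sinθ = 6.67·sin63.8° = 5.985 m, counterclockwise.
Setting net torque to zero: N × 5.985 = 411.1 → N = 68.69 N.
ΣFx = 0 ⇒ f = N_wall = 68.69 N. ΣFy = 0 ⇒ N_floor = 279.3 N.
μ_min = f / N_floor = 68.69 / 279.3 = 0.246.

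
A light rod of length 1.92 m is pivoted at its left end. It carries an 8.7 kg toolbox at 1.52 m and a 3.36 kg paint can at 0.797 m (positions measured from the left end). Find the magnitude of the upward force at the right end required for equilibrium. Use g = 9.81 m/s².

F ≈ 81.2 N

About the left end:
Toolbox: 8.7 × 9.81 = 85.35 N down at 1.52 m → arm 1.52 m, τ = 85.35 × 1.52 = 129.7 N·m clockwise.
Paint can: 3.36 × 9.81 = 32.96 N down at 0.797 m → arm 0.797 m, τ = 32.96 × 0.797 = 26.27 N·m clockwise.
Net moment of the loads = 156 N·m clockwise.
The upward force F acts at the right end, arm 1.92 m, giving F × 1.92 counterclockwise.
Setting net torque to zero: F × 1.92 = 156 → F = 156 / 1.92 = 81.2 N.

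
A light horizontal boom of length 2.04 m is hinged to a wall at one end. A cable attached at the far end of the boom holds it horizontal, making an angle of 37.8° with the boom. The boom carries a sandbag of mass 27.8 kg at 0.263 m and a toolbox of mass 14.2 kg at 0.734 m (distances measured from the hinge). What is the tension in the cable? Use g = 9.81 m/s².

T ≈ 139 N

Choose the hinge as the axis so the unknown hinge reaction has zero arm there.
Sandbag: 27.8 × 9.81 = 272.7 N down at 0.263 m → arm 0.263 m, τ = 272.7 × 0.263 = 71.72 N·m clockwise.
Toolbox: 14.2 × 9.81 = 139.3 N down at 0.734 m → arm 0.734 m, τ = 139.3 × 0.734 = 102.2 N·m clockwise.
Total clockwise load moment = 173.9 N·m.
The cable tension T acts at 2.04 m; only its component perpendicular to the boom, T sinθ, produces torque. sin 37.8° = 0.6129.
For rotational equilibrium, T × 2.04 × 0.6129 = 173.9, so T = 173.9 / 1.25 = 139 N.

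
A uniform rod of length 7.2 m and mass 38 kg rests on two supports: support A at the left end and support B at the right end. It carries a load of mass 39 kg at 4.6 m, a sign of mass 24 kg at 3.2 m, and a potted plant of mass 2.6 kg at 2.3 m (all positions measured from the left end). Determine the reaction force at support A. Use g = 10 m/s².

Choose support B as the axis so its reaction then has zero moment arm.
Beam weight: 38 × 10 = 380 N down at 3.6 m → arm 3.6 m, τ = 380 × 3.6 = 1368 N·m counterclockwise.
Load: 39 × 10 = 390 N down at 4.6 m → arm 2.6 m, τ = 390 × 2.6 = 1014 N·m counterclockwise.
Sign: 24 × 10 = 240 N down at 3.2 m → arm 4 m, τ = 240 × 4 = 960 N·m counterclockwise.
Potted plant: 2.6 × 10 = 26 N down at 2.3 m → arm 4.9 m, τ = 26 × 4.9 = 127.4 N·m counterclockwise.
Net load moment about support B = 3469 N·m counterclockwise.
Reaction R at support A is upward at 0 m, arm 7.2 m → moment R × 7.2 clockwise.
Setting net torque to zero: R × 7.2 = 3469 → R = 482 N.

R_A ≈ 482 N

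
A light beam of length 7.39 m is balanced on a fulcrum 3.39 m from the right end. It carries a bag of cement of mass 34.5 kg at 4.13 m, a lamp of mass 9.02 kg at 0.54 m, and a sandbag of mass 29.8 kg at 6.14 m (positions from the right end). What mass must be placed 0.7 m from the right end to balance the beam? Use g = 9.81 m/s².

m ≈ 30.4 kg

Choose the fulcrum (at 3.39 m from the right end) as the axis so the support reaction has zero arm there.
Bag of cement: 34.5 × 9.81 = 338.4 N down at 4.13 m → arm 0.74 m, τ = 338.4 × 0.74 = 250.4 N·m counterclockwise.
Lamp: 9.02 × 9.81 = 88.49 N down at 0.54 m → arm 2.85 m, τ = 88.49 × 2.85 = 252.2 N·m clockwise.
Sandbag: 29.8 × 9.81 = 292.3 N down at 6.14 m → arm 2.75 m, τ = 292.3 × 2.75 = 803.8 N·m counterclockwise.
Net moment of known loads = 802 N·m counterclockwise.
An unknown mass m at 0.7 m has arm 2.69 m; its moment is m·g·2.69 clockwise.
For rotational equilibrium, m × 9.81 × 2.69 = 802, so m = 802 / (9.81 × 2.69) = 30.4 kg.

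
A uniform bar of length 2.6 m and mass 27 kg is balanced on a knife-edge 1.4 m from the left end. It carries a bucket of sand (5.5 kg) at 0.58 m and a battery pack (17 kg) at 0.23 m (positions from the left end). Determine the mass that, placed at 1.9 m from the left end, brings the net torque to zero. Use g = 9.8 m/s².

m ≈ 54.2 kg

Take moments about the knife-edge (at 1.4 m from the left end).
Beam weight: 27 × 9.8 = 264.6 N down at 1.3 m → arm 0.1 m, τ = 264.6 × 0.1 = 26.46 N·m counterclockwise.
Bucket of sand: 5.5 × 9.8 = 53.9 N down at 0.58 m → arm 0.82 m, τ = 53.9 × 0.82 = 44.2 N·m counterclockwise.
Battery pack: 17 × 9.8 = 166.6 N down at 0.23 m → arm 1.17 m, τ = 166.6 × 1.17 = 194.9 N·m counterclockwise.
Net moment of known loads = 265.6 N·m counterclockwise.
An unknown mass m at 1.9 m has arm 0.5 m; its moment is m·g·0.5 clockwise.
Στ = 0 ⇒ m × 9.8 × 0.5 = 265.6 ⇒ m = 265.6 / (9.8 × 0.5) = 54.2 kg.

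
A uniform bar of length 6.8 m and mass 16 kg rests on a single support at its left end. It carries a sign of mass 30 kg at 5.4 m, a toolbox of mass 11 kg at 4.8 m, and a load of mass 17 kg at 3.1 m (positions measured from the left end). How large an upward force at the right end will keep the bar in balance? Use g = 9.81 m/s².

F ≈ 464 N

Choose the left end as the axis so the unknown pivot reaction has zero arm there.
Beam weight: 16 × 9.81 = 157 N down at 3.4 m → arm 3.4 m, τ = 157 × 3.4 = 533.8 N·m clockwise.
Sign: 30 × 9.81 = 294.3 N down at 5.4 m → arm 5.4 m, τ = 294.3 × 5.4 = 1589 N·m clockwise.
Toolbox: 11 × 9.81 = 107.9 N down at 4.8 m → arm 4.8 m, τ = 107.9 × 4.8 = 517.9 N·m clockwise.
Load: 17 × 9.81 = 166.8 N down at 3.1 m → arm 3.1 m, τ = 166.8 × 3.1 = 517.1 N·m clockwise.
Net moment of the loads = 3158 N·m clockwise.
The upward force F acts at the right end, arm 6.8 m, giving F × 6.8 counterclockwise.
Setting net torque to zero: F × 6.8 = 3158 → F = 3158 / 6.8 = 464 N.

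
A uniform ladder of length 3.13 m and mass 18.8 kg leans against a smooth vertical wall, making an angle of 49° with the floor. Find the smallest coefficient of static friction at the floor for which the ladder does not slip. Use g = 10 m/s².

μ_min ≈ 0.435

Choose the foot of the ladder as the axis so the floor normal and friction both act there and drop out.
Ladder weight 18.8×10 = 188 N acts at 1.565 m along the ladder; its horizontal arm is 1.565·cos49° = 1.027 m → τ = 193.1 N·m clockwise.
Wall normal N acts horizontally at the top; its moment arm is the height L sinθ = 3.13·sin49° = 2.362 m, counterclockwise.
Balancing moments: N × 2.362 = 193.1, giving N = 81.75 N.
ΣFx = 0 ⇒ f = N_wall = 81.75 N. ΣFy = 0 ⇒ N_floor = 188 N.
μ_min = f / N_floor = 81.75 / 188 = 0.435.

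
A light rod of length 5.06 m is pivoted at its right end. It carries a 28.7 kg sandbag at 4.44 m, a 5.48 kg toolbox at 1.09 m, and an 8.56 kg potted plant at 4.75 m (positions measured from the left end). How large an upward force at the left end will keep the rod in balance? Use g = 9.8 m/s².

F ≈ 81.7 N

About the right end:
Sandbag: 28.7 × 9.8 = 281.3 N down at 4.44 m → arm 0.62 m, τ = 281.3 × 0.62 = 174.4 N·m counterclockwise.
Toolbox: 5.48 × 9.8 = 53.7 N down at 1.09 m → arm 3.97 m, τ = 53.7 × 3.97 = 213.2 N·m counterclockwise.
Potted plant: 8.56 × 9.8 = 83.89 N down at 4.75 m → arm 0.31 m, τ = 83.89 × 0.31 = 26.01 N·m counterclockwise.
Net moment of the loads = 413.6 N·m counterclockwise.
The upward force F acts at the left end, arm 5.06 m, giving F × 5.06 clockwise.
Στ = 0 ⇒ F × 5.06 = 413.6 ⇒ F = 413.6 / 5.06 = 81.7 N.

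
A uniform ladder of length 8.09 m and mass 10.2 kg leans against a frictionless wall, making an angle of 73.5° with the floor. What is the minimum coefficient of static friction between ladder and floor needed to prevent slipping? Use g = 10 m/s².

Choose the foot of the ladder as the axis so the floor normal and friction both act there and drop out.
Ladder weight 10.2×10 = 102 N acts at 4.045 m along the ladder; its horizontal arm is 4.045·cos73.5° = 1.149 m → τ = 117.2 N·m clockwise.
Wall normal N acts horizontally at the top; its moment arm is the height L sinθ = 8.09·sin73.5° = 7.757 m, counterclockwise.
Στ = 0 ⇒ N × 7.757 = 117.2 ⇒ N = 15.11 N.
ΣFx = 0 ⇒ f = N_wall = 15.11 N. ΣFy = 0 ⇒ N_floor = 102 N.
μ_min = f / N_floor = 15.11 / 102 = 0.148.

μ_min ≈ 0.148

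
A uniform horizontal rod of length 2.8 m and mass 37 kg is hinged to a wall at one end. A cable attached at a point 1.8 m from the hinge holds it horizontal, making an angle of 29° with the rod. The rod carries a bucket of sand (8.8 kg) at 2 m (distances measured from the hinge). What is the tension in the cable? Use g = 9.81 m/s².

T ≈ 780 N

Choose the hinge as the axis so the unknown hinge reaction has zero arm there.
Beam weight: 37 × 9.81 = 363 N down at 1.4 m → arm 1.4 m, τ = 363 × 1.4 = 508.2 N·m clockwise.
Bucket of sand: 8.8 × 9.81 = 86.33 N down at 2 m → arm 2 m, τ = 86.33 × 2 = 172.7 N·m clockwise.
Total clockwise load moment = 680.9 N·m.
The cable tension T acts at 1.8 m; only its component perpendicular to the rod, T sinθ, produces torque. sin 29° = 0.4848.
For rotational equilibrium, T × 1.8 × 0.4848 = 680.9, so T = 680.9 / 0.8726 = 780 N.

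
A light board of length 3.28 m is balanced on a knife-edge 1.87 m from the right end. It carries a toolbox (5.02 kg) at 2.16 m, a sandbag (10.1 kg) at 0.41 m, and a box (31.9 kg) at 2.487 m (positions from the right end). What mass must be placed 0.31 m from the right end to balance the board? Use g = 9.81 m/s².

m ≈ 4.1 kg

Choose the knife-edge (at 1.87 m from the right end) as the axis so the support reaction has zero arm there.
Toolbox: 5.02 × 9.81 = 49.25 N down at 2.16 m → arm 0.29 m, τ = 49.25 × 0.29 = 14.28 N·m counterclockwise.
Sandbag: 10.1 × 9.81 = 99.08 N down at 0.41 m → arm 1.46 m, τ = 99.08 × 1.46 = 144.7 N·m clockwise.
Box: 31.9 × 9.81 = 312.9 N down at 2.487 m → arm 0.617 m, τ = 312.9 × 0.617 = 193.1 N·m counterclockwise.
Net moment of known loads = 62.68 N·m counterclockwise.
An unknown mass m at 0.31 m has arm 1.56 m; its moment is m·g·1.56 clockwise.
For rotational equilibrium, m × 9.81 × 1.56 = 62.68, so m = 62.68 / (9.81 × 1.56) = 4.1 kg.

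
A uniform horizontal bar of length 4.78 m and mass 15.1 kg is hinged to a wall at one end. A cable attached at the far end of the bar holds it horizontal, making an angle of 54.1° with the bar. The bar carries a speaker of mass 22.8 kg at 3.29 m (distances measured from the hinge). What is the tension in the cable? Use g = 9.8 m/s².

About the hinge:
Beam weight: 15.1 × 9.8 = 148 N down at 2.39 m → arm 2.39 m, τ = 148 × 2.39 = 353.7 N·m clockwise.
Speaker: 22.8 × 9.8 = 223.4 N down at 3.29 m → arm 3.29 m, τ = 223.4 × 3.29 = 735 N·m clockwise.
Total clockwise load moment = 1089 N·m.
The cable tension T acts at 4.78 m; only its component perpendicular to the bar, T sinθ, produces torque. sin 54.1° = 0.81.
Στ = 0 ⇒ T × 4.78 × 0.81 = 1089 ⇒ T = 1089 / 3.872 = 281 N.

T ≈ 281 N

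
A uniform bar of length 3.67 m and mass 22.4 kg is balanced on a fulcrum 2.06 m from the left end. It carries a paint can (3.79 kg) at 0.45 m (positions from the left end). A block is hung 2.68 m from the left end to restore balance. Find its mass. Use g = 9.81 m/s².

Choose the fulcrum (at 2.06 m from the left end) as the axis so the support reaction has zero arm there.
Beam weight: 22.4 × 9.81 = 219.7 N down at 1.835 m → arm 0.225 m, τ = 219.7 × 0.225 = 49.43 N·m counterclockwise.
Paint can: 3.79 × 9.81 = 37.18 N down at 0.45 m → arm 1.61 m, τ = 37.18 × 1.61 = 59.86 N·m counterclockwise.
Net moment of known loads = 109.3 N·m counterclockwise.
An unknown mass m at 2.68 m has arm 0.62 m; its moment is m·g·0.62 clockwise.
For rotational equilibrium, m × 9.81 × 0.62 = 109.3, so m = 109.3 / (9.81 × 0.62) = 18 kg.

m ≈ 18 kg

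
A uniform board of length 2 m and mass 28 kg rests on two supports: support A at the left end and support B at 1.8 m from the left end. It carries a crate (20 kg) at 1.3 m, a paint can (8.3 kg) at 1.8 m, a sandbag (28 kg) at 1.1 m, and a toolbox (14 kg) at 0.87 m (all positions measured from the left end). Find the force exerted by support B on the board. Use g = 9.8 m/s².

Take moments about support A.
Beam weight: 28 × 9.8 = 274.4 N down at 1 m → arm 1 m, τ = 274.4 × 1 = 274.4 N·m clockwise.
Crate: 20 × 9.8 = 196 N down at 1.3 m → arm 1.3 m, τ = 196 × 1.3 = 254.8 N·m clockwise.
Paint can: 8.3 × 9.8 = 81.34 N down at 1.8 m → arm 1.8 m, τ = 81.34 × 1.8 = 146.4 N·m clockwise.
Sandbag: 28 × 9.8 = 274.4 N down at 1.1 m → arm 1.1 m, τ = 274.4 × 1.1 = 301.8 N·m clockwise.
Toolbox: 14 × 9.8 = 137.2 N down at 0.87 m → arm 0.87 m, τ = 137.2 × 0.87 = 119.4 N·m clockwise.
Net load moment about support A = 1097 N·m clockwise.
Reaction R at support B is upward at 1.8 m, arm 1.8 m → moment R × 1.8 counterclockwise.
For rotational equilibrium, R × 1.8 = 1097, so R = 609 N.

R_B ≈ 609 N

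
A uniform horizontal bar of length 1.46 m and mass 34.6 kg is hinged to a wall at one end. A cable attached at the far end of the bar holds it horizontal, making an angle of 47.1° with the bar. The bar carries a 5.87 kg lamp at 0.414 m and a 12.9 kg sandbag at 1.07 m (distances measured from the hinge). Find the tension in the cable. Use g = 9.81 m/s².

T ≈ 381 N

Take moments about the hinge.
Beam weight: 34.6 × 9.81 = 339.4 N down at 0.73 m → arm 0.73 m, τ = 339.4 × 0.73 = 247.8 N·m clockwise.
Lamp: 5.87 × 9.81 = 57.58 N down at 0.414 m → arm 0.414 m, τ = 57.58 × 0.414 = 23.84 N·m clockwise.
Sandbag: 12.9 × 9.81 = 126.5 N down at 1.07 m → arm 1.07 m, τ = 126.5 × 1.07 = 135.4 N·m clockwise.
Total clockwise load moment = 407 N·m.
The cable tension T acts at 1.46 m; only its component perpendicular to the bar, T sinθ, produces torque. sin 47.1° = 0.7325.
Στ = 0 ⇒ T × 1.46 × 0.7325 = 407 ⇒ T = 407 / 1.069 = 381 N.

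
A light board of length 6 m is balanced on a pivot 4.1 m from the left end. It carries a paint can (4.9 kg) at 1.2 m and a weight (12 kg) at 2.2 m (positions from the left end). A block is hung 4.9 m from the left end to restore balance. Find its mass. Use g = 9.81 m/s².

m ≈ 46.3 kg

Sum moments about the pivot (at 4.1 m from the left end) (the support reaction has zero arm there).
Paint can: 4.9 × 9.81 = 48.07 N down at 1.2 m → arm 2.9 m, τ = 48.07 × 2.9 = 139.4 N·m counterclockwise.
Weight: 12 × 9.81 = 117.7 N down at 2.2 m → arm 1.9 m, τ = 117.7 × 1.9 = 223.6 N·m counterclockwise.
Net moment of known loads = 363 N·m counterclockwise.
An unknown mass m at 4.9 m has arm 0.8 m; its moment is m·g·0.8 clockwise.
For rotational equilibrium, m × 9.81 × 0.8 = 363, so m = 363 / (9.81 × 0.8) = 46.3 kg.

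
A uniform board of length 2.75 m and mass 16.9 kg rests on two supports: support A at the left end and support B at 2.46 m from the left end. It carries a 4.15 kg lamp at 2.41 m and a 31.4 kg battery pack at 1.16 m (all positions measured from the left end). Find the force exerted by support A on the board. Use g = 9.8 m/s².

About support B:
Beam weight: 16.9 × 9.8 = 165.6 N down at 1.375 m → arm 1.085 m, τ = 165.6 × 1.085 = 179.7 N·m counterclockwise.
Lamp: 4.15 × 9.8 = 40.67 N down at 2.41 m → arm 0.05 m, τ = 40.67 × 0.05 = 2.034 N·m counterclockwise.
Battery pack: 31.4 × 9.8 = 307.7 N down at 1.16 m → arm 1.3 m, τ = 307.7 × 1.3 = 400 N·m counterclockwise.
Net load moment about support B = 581.7 N·m counterclockwise.
Reaction R at support A is upward at 0 m, arm 2.46 m → moment R × 2.46 clockwise.
Setting net torque to zero: R × 2.46 = 581.7 → R = 236 N.

R_A ≈ 236 N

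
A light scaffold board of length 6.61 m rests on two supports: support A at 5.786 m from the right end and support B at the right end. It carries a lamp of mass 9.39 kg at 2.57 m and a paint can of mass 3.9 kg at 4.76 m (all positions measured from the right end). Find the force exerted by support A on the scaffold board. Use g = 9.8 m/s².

R_A ≈ 72.3 N

About support B:
Lamp: 9.39 × 9.8 = 92.02 N down at 2.57 m → arm 2.57 m, τ = 92.02 × 2.57 = 236.5 N·m counterclockwise.
Paint can: 3.9 × 9.8 = 38.22 N down at 4.76 m → arm 4.76 m, τ = 38.22 × 4.76 = 181.9 N·m counterclockwise.
Net load moment about support B = 418.4 N·m counterclockwise.
Reaction R at support A is upward at 5.786 m, arm 5.786 m → moment R × 5.786 clockwise.
Setting net torque to zero: R × 5.786 = 418.4 → R = 72.3 N.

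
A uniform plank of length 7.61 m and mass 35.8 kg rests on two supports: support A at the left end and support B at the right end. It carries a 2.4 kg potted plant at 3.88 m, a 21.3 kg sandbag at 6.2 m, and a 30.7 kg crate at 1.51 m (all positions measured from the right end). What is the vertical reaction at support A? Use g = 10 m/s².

Sum moments about support B (its reaction then has zero moment arm).
Beam weight: 35.8 × 10 = 358 N down at 3.805 m → arm 3.805 m, τ = 358 × 3.805 = 1362 N·m counterclockwise.
Potted plant: 2.4 × 10 = 24 N down at 3.88 m → arm 3.88 m, τ = 24 × 3.88 = 93.12 N·m counterclockwise.
Sandbag: 21.3 × 10 = 213 N down at 6.2 m → arm 6.2 m, τ = 213 × 6.2 = 1321 N·m counterclockwise.
Crate: 30.7 × 10 = 307 N down at 1.51 m → arm 1.51 m, τ = 307 × 1.51 = 463.6 N·m counterclockwise.
Net load moment about support B = 3240 N·m counterclockwise.
Reaction R at support A is upward at 7.61 m, arm 7.61 m → moment R × 7.61 clockwise.
Στ = 0 ⇒ R × 7.61 = 3240 ⇒ R = 426 N.

R_A ≈ 426 N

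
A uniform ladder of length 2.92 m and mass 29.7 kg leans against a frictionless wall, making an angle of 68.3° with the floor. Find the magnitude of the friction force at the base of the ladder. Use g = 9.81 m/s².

Taking torques about the foot of the ladder:
Ladder weight 29.7×9.81 = 291.4 N acts at 1.46 m along the ladder; its horizontal arm is 1.46·cos68.3° = 0.5398 m → τ = 157.3 N·m clockwise.
Wall normal N acts horizontally at the top; its moment arm is the height L sinθ = 2.92·sin68.3° = 2.713 m, counterclockwise.
Balancing moments: N × 2.713 = 157.3, giving N = 58 N.
ΣFx = 0: friction at the foot balances the wall's push, so f = N_wall = 58 N.

f ≈ 58 N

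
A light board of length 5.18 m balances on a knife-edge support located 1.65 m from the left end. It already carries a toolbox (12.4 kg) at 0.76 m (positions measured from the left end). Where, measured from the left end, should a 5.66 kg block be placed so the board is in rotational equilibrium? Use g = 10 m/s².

Sum moments about the knife-edge support (at 1.65 m from the left end) (the support reaction has zero arm there).
Toolbox: 12.4 × 10 = 124 N down at 0.76 m → arm 0.89 m, τ = 124 × 0.89 = 110.4 N·m counterclockwise.
Net moment of existing loads = 110.4 N·m counterclockwise.
The block weighs 5.66 × 10 = 56.6 N and must supply an equal clockwise moment, so its lever arm about the knife-edge support is 110.4 / 56.6 = 1.95 m.
That puts it at 1.65 + 1.95 = 3.6 m from the left end.

x ≈ 3.6 m from the left end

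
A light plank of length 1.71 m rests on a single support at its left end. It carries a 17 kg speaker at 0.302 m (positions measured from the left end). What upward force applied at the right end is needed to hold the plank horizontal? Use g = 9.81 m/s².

Sum moments about the left end (the unknown pivot reaction has zero arm there).
Speaker: 17 × 9.81 = 166.8 N down at 0.302 m → arm 0.302 m, τ = 166.8 × 0.302 = 50.37 N·m clockwise.
Net moment of the loads = 50.37 N·m clockwise.
The upward force F acts at the right end, arm 1.71 m, giving F × 1.71 counterclockwise.
For rotational equilibrium, F × 1.71 = 50.37, so F = 50.37 / 1.71 = 29.5 N.

F ≈ 29.5 N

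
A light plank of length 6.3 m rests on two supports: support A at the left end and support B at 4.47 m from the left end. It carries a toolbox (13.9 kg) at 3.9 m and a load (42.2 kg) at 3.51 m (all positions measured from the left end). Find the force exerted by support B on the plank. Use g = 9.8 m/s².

R_B ≈ 444 N

Taking torques about support A:
Toolbox: 13.9 × 9.8 = 136.2 N down at 3.9 m → arm 3.9 m, τ = 136.2 × 3.9 = 531.2 N·m clockwise.
Load: 42.2 × 9.8 = 413.6 N down at 3.51 m → arm 3.51 m, τ = 413.6 × 3.51 = 1452 N·m clockwise.
Net load moment about support A = 1983 N·m clockwise.
Reaction R at support B is upward at 4.47 m, arm 4.47 m → moment R × 4.47 counterclockwise.
Balancing moments: R × 4.47 = 1983, giving R = 444 N.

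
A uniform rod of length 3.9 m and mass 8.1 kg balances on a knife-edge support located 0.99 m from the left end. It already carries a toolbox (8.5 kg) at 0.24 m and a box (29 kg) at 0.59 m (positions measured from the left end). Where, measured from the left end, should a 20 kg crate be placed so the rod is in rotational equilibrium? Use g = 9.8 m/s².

About the knife-edge support (at 0.99 m from the left end):
Beam weight: 8.1 × 9.8 = 79.38 N down at 1.95 m → arm 0.96 m, τ = 79.38 × 0.96 = 76.2 N·m clockwise.
Toolbox: 8.5 × 9.8 = 83.3 N down at 0.24 m → arm 0.75 m, τ = 83.3 × 0.75 = 62.47 N·m counterclockwise.
Box: 29 × 9.8 = 284.2 N down at 0.59 m → arm 0.4 m, τ = 284.2 × 0.4 = 113.7 N·m counterclockwise.
Net moment of existing loads = 99.97 N·m counterclockwise.
The crate weighs 20 × 9.8 = 196 N and must supply an equal clockwise moment, so its lever arm about the knife-edge support is 99.97 / 196 = 0.51 m.
That puts it at 0.99 + 0.51 = 1.5 m from the left end.

x ≈ 1.5 m from the left end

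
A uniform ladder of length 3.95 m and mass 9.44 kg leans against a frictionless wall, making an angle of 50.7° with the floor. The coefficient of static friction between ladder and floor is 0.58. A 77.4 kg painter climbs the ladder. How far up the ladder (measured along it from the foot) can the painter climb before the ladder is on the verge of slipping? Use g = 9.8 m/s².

Sum moments about the foot of the ladder (the floor normal and friction both act there and drop out).
Ladder weight 9.44×9.8 = 92.51 N acts at 1.975 m along the ladder; its horizontal arm is 1.975·cos50.7° = 1.251 m → τ = 115.7 N·m clockwise.
Painter weight 77.4×9.8 = 758.5 N at distance d → arm d·cos50.7° → τ = 758.5·d·0.6334 clockwise.
Wall normal N at the top has arm L sinθ = 3.057 m counterclockwise, so Στ = 0 gives N·3.057 = 115.7 + 480.4·d.
ΣFy = 0 ⇒ N_floor = 851 N, so the maximum friction is μ_s·N_floor = 0.58×851 = 493.6 N. ΣFx = 0 ⇒ N_wall = f, so at the slipping point N = 493.6 N.
Substituting: 493.6×3.057 = 115.7 + 480.4·d ⇒ d = (1509 − 115.7) / 480.4 = 2.9 m.

d ≈ 2.9 m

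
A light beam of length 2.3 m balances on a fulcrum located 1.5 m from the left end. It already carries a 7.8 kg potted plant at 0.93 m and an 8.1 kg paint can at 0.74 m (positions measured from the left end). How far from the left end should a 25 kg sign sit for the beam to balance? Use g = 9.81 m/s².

Take moments about the fulcrum (at 1.5 m from the left end).
Potted plant: 7.8 × 9.81 = 76.52 N down at 0.93 m → arm 0.57 m, τ = 76.52 × 0.57 = 43.62 N·m counterclockwise.
Paint can: 8.1 × 9.81 = 79.46 N down at 0.74 m → arm 0.76 m, τ = 79.46 × 0.76 = 60.39 N·m counterclockwise.
Net moment of existing loads = 104 N·m counterclockwise.
The sign weighs 25 × 9.81 = 245.2 N and must supply an equal clockwise moment, so its lever arm about the fulcrum is 104 / 245.2 = 0.424 m.
That puts it at 1.5 + 0.424 = 1.92 m from the left end.

x ≈ 1.92 m from the left end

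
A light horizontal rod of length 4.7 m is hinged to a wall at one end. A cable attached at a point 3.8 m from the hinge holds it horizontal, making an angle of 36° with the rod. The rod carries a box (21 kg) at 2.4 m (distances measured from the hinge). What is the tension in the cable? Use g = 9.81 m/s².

About the hinge:
Box: 21 × 9.81 = 206 N down at 2.4 m → arm 2.4 m, τ = 206 × 2.4 = 494.4 N·m clockwise.
Total clockwise load moment = 494.4 N·m.
The cable tension T acts at 3.8 m; only its component perpendicular to the rod, T sinθ, produces torque. sin 36° = 0.5878.
Στ = 0 ⇒ T × 3.8 × 0.5878 = 494.4 ⇒ T = 494.4 / 2.234 = 221 N.

T ≈ 221 N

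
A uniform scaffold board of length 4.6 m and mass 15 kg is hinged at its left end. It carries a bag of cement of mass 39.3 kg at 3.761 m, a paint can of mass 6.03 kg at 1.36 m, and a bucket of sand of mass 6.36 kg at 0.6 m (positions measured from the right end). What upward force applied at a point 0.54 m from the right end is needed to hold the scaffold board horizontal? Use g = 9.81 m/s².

Sum moments about the left end (the unknown pivot reaction has zero arm there).
Beam weight: 15 × 9.81 = 147.2 N down at 2.3 m → arm 2.3 m, τ = 147.2 × 2.3 = 338.6 N·m clockwise.
Bag of cement: 39.3 × 9.81 = 385.5 N down at 3.761 m → arm 0.839 m, τ = 385.5 × 0.839 = 323.4 N·m clockwise.
Paint can: 6.03 × 9.81 = 59.15 N down at 1.36 m → arm 3.24 m, τ = 59.15 × 3.24 = 191.6 N·m clockwise.
Bucket of sand: 6.36 × 9.81 = 62.39 N down at 0.6 m → arm 4 m, τ = 62.39 × 4 = 249.6 N·m clockwise.
Net moment of the loads = 1103 N·m clockwise.
The upward force F acts at a point 0.54 m from the right end, arm 4.06 m, giving F × 4.06 counterclockwise.
Setting net torque to zero: F × 4.06 = 1103 → F = 1103 / 4.06 = 272 N.

F ≈ 272 N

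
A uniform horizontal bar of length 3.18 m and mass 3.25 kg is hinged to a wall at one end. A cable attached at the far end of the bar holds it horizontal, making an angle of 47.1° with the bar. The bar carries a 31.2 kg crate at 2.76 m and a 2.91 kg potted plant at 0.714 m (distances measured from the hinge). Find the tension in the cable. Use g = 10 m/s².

T ≈ 401 N

Taking torques about the hinge:
Beam weight: 3.25 × 10 = 32.5 N down at 1.59 m → arm 1.59 m, τ = 32.5 × 1.59 = 51.68 N·m clockwise.
Crate: 31.2 × 10 = 312 N down at 2.76 m → arm 2.76 m, τ = 312 × 2.76 = 861.1 N·m clockwise.
Potted plant: 2.91 × 10 = 29.1 N down at 0.714 m → arm 0.714 m, τ = 29.1 × 0.714 = 20.78 N·m clockwise.
Total clockwise load moment = 933.6 N·m.
The cable tension T acts at 3.18 m; only its component perpendicular to the bar, T sinθ, produces torque. sin 47.1° = 0.7325.
Balancing moments: T × 3.18 × 0.7325 = 933.6, giving T = 933.6 / 2.329 = 401 N.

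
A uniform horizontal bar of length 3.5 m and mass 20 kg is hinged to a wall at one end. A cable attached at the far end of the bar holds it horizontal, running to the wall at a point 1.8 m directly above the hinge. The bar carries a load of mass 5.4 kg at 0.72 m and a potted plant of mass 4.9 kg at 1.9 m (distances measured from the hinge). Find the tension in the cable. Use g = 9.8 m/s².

T ≈ 295 N

Take moments about the hinge.
Beam weight: 20 × 9.8 = 196 N down at 1.75 m → arm 1.75 m, τ = 196 × 1.75 = 343 N·m clockwise.
Load: 5.4 × 9.8 = 52.92 N down at 0.72 m → arm 0.72 m, τ = 52.92 × 0.72 = 38.1 N·m clockwise.
Potted plant: 4.9 × 9.8 = 48.02 N down at 1.9 m → arm 1.9 m, τ = 48.02 × 1.9 = 91.24 N·m clockwise.
Total clockwise load moment = 472.3 N·m.
The cable tension T acts at 3.5 m; only its component perpendicular to the bar, T sinθ, produces torque. sinθ = h/√(h²+d²) = 1.8/√(1.8²+3.5²) = 0.4573.
Balancing moments: T × 3.5 × 0.4573 = 472.3, giving T = 472.3 / 1.601 = 295 N.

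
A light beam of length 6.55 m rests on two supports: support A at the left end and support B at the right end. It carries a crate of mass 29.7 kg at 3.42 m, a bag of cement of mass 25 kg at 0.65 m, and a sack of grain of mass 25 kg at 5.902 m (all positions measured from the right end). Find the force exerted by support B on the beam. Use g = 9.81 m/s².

R_B ≈ 384 N

Taking torques about support A:
Crate: 29.7 × 9.81 = 291.4 N down at 3.42 m → arm 3.13 m, τ = 291.4 × 3.13 = 912.1 N·m clockwise.
Bag of cement: 25 × 9.81 = 245.2 N down at 0.65 m → arm 5.9 m, τ = 245.2 × 5.9 = 1447 N·m clockwise.
Sack of grain: 25 × 9.81 = 245.2 N down at 5.902 m → arm 0.648 m, τ = 245.2 × 0.648 = 158.9 N·m clockwise.
Net load moment about support A = 2518 N·m clockwise.
Reaction R at support B is upward at 0 m, arm 6.55 m → moment R × 6.55 counterclockwise.
Στ = 0 ⇒ R × 6.55 = 2518 ⇒ R = 384 N.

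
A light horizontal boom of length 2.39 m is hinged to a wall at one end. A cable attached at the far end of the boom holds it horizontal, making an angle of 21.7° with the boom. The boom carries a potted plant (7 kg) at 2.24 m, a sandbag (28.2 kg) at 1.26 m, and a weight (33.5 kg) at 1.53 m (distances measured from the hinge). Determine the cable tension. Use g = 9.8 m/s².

T ≈ 1140 N

About the hinge:
Potted plant: 7 × 9.8 = 68.6 N down at 2.24 m → arm 2.24 m, τ = 68.6 × 2.24 = 153.7 N·m clockwise.
Sandbag: 28.2 × 9.8 = 276.4 N down at 1.26 m → arm 1.26 m, τ = 276.4 × 1.26 = 348.3 N·m clockwise.
Weight: 33.5 × 9.8 = 328.3 N down at 1.53 m → arm 1.53 m, τ = 328.3 × 1.53 = 502.3 N·m clockwise.
Total clockwise load moment = 1004 N·m.
The cable tension T acts at 2.39 m; only its component perpendicular to the boom, T sinθ, produces torque. sin 21.7° = 0.3697.
Setting net torque to zero: T × 2.39 × 0.3697 = 1004 → T = 1004 / 0.8836 = 1140 N.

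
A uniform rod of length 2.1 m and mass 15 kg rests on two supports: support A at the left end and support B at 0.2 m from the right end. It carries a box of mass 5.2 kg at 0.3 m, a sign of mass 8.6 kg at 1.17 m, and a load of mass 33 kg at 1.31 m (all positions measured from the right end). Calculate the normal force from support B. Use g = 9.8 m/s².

R_B ≈ 305 N

Taking torques about support A:
Beam weight: 15 × 9.8 = 147 N down at 1.05 m → arm 1.05 m, τ = 147 × 1.05 = 154.3 N·m clockwise.
Box: 5.2 × 9.8 = 50.96 N down at 0.3 m → arm 1.8 m, τ = 50.96 × 1.8 = 91.73 N·m clockwise.
Sign: 8.6 × 9.8 = 84.28 N down at 1.17 m → arm 0.93 m, τ = 84.28 × 0.93 = 78.38 N·m clockwise.
Load: 33 × 9.8 = 323.4 N down at 1.31 m → arm 0.79 m, τ = 323.4 × 0.79 = 255.5 N·m clockwise.
Net load moment about support A = 579.9 N·m clockwise.
Reaction R at support B is upward at 0.2 m, arm 1.9 m → moment R × 1.9 counterclockwise.
Setting net torque to zero: R × 1.9 = 579.9 → R = 305 N.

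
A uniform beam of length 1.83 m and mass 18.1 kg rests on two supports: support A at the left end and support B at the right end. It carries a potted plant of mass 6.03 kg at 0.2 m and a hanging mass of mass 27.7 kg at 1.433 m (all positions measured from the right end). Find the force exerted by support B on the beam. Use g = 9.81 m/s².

R_B ≈ 200 N

Sum moments about support A (its reaction then has zero moment arm).
Beam weight: 18.1 × 9.81 = 177.6 N down at 0.915 m → arm 0.915 m, τ = 177.6 × 0.915 = 162.5 N·m clockwise.
Potted plant: 6.03 × 9.81 = 59.15 N down at 0.2 m → arm 1.63 m, τ = 59.15 × 1.63 = 96.41 N·m clockwise.
Hanging mass: 27.7 × 9.81 = 271.7 N down at 1.433 m → arm 0.397 m, τ = 271.7 × 0.397 = 107.9 N·m clockwise.
Net load moment about support A = 366.8 N·m clockwise.
Reaction R at support B is upward at 0 m, arm 1.83 m → moment R × 1.83 counterclockwise.
For rotational equilibrium, R × 1.83 = 366.8, so R = 200 N.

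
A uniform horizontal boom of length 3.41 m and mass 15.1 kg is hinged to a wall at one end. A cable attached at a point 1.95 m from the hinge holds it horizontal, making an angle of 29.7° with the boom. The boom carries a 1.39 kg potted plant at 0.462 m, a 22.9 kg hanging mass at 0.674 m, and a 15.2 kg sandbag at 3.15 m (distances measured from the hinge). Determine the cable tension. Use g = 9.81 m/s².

Sum moments about the hinge (the unknown hinge reaction has zero arm there).
Beam weight: 15.1 × 9.81 = 148.1 N down at 1.705 m → arm 1.705 m, τ = 148.1 × 1.705 = 252.5 N·m clockwise.
Potted plant: 1.39 × 9.81 = 13.64 N down at 0.462 m → arm 0.462 m, τ = 13.64 × 0.462 = 6.302 N·m clockwise.
Hanging mass: 22.9 × 9.81 = 224.6 N down at 0.674 m → arm 0.674 m, τ = 224.6 × 0.674 = 151.4 N·m clockwise.
Sandbag: 15.2 × 9.81 = 149.1 N down at 3.15 m → arm 3.15 m, τ = 149.1 × 3.15 = 469.7 N·m clockwise.
Total clockwise load moment = 879.9 N·m.
The cable tension T acts at 1.95 m; only its component perpendicular to the boom, T sinθ, produces torque. sin 29.7° = 0.4955.
Balancing moments: T × 1.95 × 0.4955 = 879.9, giving T = 879.9 / 0.9662 = 911 N.

T ≈ 911 N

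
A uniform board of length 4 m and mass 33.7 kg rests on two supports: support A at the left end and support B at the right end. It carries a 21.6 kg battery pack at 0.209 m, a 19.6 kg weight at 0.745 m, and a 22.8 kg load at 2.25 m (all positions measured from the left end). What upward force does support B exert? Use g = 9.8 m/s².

Choose support A as the axis so its reaction then has zero moment arm.
Beam weight: 33.7 × 9.8 = 330.3 N down at 2 m → arm 2 m, τ = 330.3 × 2 = 660.6 N·m clockwise.
Battery pack: 21.6 × 9.8 = 211.7 N down at 0.209 m → arm 0.209 m, τ = 211.7 × 0.209 = 44.25 N·m clockwise.
Weight: 19.6 × 9.8 = 192.1 N down at 0.745 m → arm 0.745 m, τ = 192.1 × 0.745 = 143.1 N·m clockwise.
Load: 22.8 × 9.8 = 223.4 N down at 2.25 m → arm 2.25 m, τ = 223.4 × 2.25 = 502.7 N·m clockwise.
Net load moment about support A = 1351 N·m clockwise.
Reaction R at support B is upward at 4 m, arm 4 m → moment R × 4 counterclockwise.
Στ = 0 ⇒ R × 4 = 1351 ⇒ R = 338 N.

R_B ≈ 338 N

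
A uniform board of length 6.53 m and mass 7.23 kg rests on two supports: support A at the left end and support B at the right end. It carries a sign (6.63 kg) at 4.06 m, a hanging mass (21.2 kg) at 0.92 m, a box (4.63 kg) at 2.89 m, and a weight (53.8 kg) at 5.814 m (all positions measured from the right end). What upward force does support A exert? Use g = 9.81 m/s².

R_A ≈ 595 N

Choose support B as the axis so its reaction then has zero moment arm.
Beam weight: 7.23 × 9.81 = 70.93 N down at 3.265 m → arm 3.265 m, τ = 70.93 × 3.265 = 231.6 N·m counterclockwise.
Sign: 6.63 × 9.81 = 65.04 N down at 4.06 m → arm 4.06 m, τ = 65.04 × 4.06 = 264.1 N·m counterclockwise.
Hanging mass: 21.2 × 9.81 = 208 N down at 0.92 m → arm 0.92 m, τ = 208 × 0.92 = 191.4 N·m counterclockwise.
Box: 4.63 × 9.81 = 45.42 N down at 2.89 m → arm 2.89 m, τ = 45.42 × 2.89 = 131.3 N·m counterclockwise.
Weight: 53.8 × 9.81 = 527.8 N down at 5.814 m → arm 5.814 m, τ = 527.8 × 5.814 = 3069 N·m counterclockwise.
Net load moment about support B = 3887 N·m counterclockwise.
Reaction R at support A is upward at 6.53 m, arm 6.53 m → moment R × 6.53 clockwise.
Στ = 0 ⇒ R × 6.53 = 3887 ⇒ R = 595 N.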